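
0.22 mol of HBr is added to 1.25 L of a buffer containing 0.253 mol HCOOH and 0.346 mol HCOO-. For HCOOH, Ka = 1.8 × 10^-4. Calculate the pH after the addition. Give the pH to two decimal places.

pH = 3.17

Added H+ converts HCOO- to HCOOH: HCOOH → 0.473 mol, HCOO- → 0.126 mol.
pKa = −log(1.8 × 10^-4) = 3.745
Henderson–Hasselbalch with mole ratio 0.126/0.473: pH = 3.745 + (-0.574)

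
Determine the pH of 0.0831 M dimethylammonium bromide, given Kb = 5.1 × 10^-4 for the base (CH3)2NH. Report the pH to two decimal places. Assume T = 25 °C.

(CH3)2NH2+ is the conjugate acid of the weak base (CH3)2NH.
Ka = Kw/Kb = 1.0×10^-14 / 5.1 × 10^-4 = 1.96 × 10^-11
Let x = [H+] at equilibrium. Ka = x²/(0.0831 − x).
Assume x ≪ 0.0831: x ≈ √(1.96 × 10^-11 × 0.0831) = 1.28 × 10^-6 M
(x/C₀ = 0.0015% < 5%, so the approximation holds.)
pH = −log[H+] = −log(1.28 × 10^-6) = 5.89

pH = 5.89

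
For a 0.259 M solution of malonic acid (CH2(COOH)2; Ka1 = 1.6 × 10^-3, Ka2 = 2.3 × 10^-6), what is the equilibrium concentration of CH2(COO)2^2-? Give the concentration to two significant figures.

First ionization gives [H+] ≈ [CH2(COOH)COO-] = 1.96 × 10^-2 M.
Second step: Ka2 = [H+][CH2(COO)2^2-]/[CH2(COOH)COO-] ≈ [CH2(COO)2^2-] (since [H+] ≈ [CH2(COOH)COO-]).
So [CH2(COO)2^2-] ≈ Ka2.

2.3 × 10^-6 M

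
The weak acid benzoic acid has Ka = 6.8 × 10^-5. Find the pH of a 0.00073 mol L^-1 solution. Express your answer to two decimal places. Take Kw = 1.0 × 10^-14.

C6H5COOH ⇌ C6H5COO- + H+
From the ICE table, Ka = [H+]²/(0.00073 − [H+]) = 6.8 × 10^-5.
Here C₀/Ka ≈ 10.7, so the small-[H+] approximation fails. Use the quadratic:
[H+] = [−6.8e-05 + √(6.8e-05² + 1.99e-07)]/2 = 1.91 × 10^-4 M
pH = −log[H+] = −log(1.91 × 10^-4) = 3.72

pH = 3.72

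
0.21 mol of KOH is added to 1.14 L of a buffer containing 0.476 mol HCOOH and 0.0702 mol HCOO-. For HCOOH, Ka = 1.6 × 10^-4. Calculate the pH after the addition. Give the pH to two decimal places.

pH = 3.82

After neutralization: n(HCOOH) = 0.266 mol, n(HCOO-) = 0.28 mol.
pKa = −log(1.6 × 10^-4) = 3.796
Henderson–Hasselbalch with mole ratio 0.28/0.266: pH = 3.796 + (+0.022)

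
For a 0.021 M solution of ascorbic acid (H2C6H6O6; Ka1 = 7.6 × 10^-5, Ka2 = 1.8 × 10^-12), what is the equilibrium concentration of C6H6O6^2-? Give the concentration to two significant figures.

1.8 × 10^-12 M

First ionization gives [H+] ≈ [HC6H6O6-] = 1.23 × 10^-3 M.
Second step: Ka2 = [H+][C6H6O6^2-]/[HC6H6O6-] ≈ [C6H6O6^2-] (since [H+] ≈ [HC6H6O6-]).
So [C6H6O6^2-] ≈ Ka2.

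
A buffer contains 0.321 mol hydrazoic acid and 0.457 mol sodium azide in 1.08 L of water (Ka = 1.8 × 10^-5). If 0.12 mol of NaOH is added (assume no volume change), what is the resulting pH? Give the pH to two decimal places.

pH = 5.20

After neutralization: n(HN3) = 0.201 mol, n(N3-) = 0.577 mol.
pKa = −log(1.8 × 10^-5) = 4.745
Henderson–Hasselbalch with mole ratio 0.577/0.201: pH = 4.745 + (+0.458)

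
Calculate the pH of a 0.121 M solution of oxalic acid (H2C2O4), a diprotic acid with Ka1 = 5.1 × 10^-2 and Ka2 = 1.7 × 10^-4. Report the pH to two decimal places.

pH = 1.24

Since Ka1 ≫ Ka2, the first ionization dominates [H+].
Ka1 = x²/(0.121 − x) = 5.1 × 10^-2
Solving the quadratic: x = (−Ka1 + √(Ka1² + 4·Ka1·C₀))/2 = 5.71 × 10^-2 M
pH = −log(5.71 × 10^-2) = 1.24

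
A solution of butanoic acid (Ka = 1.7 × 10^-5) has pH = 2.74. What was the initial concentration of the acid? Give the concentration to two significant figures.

C₀ = 2.0 × 10^-1 M

[H+] = 10^(-2.74) = 1.82 × 10^-3 M = x
Ka = x²/(C₀ − x) ⇒ C₀ = x + x²/Ka
C₀ = 1.82 × 10^-3 + (1.82 × 10^-3)²/(1.7 × 10^-5) = 1.97 × 10^-1 M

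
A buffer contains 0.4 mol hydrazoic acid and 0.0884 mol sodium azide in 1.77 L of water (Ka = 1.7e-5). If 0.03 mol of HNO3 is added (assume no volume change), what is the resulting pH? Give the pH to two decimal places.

Added H+ converts N3- to HN3: HN3 → 0.43 mol, N3- → 0.0584 mol.
pKa = −log(1.7 × 10^-5) = 4.770
Henderson–Hasselbalch with mole ratio 0.0584/0.43: pH = 4.770 + (-0.867)

pH = 3.90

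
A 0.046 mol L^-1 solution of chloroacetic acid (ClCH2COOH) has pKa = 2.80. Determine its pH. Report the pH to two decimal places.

ClCH2COOH ⇌ ClCH2COO- + H+
Ka = 10^(−2.80) = 1.58 × 10^-3
Ka = [H+]²/(0.046 − [H+]) = 1.58 × 10^-3
Here C₀/Ka ≈ 29.1, so the small-[H+] approximation fails. Use the quadratic:
[H+] = (−Ka + √(Ka² + 4·Ka·C₀))/2 = 7.77 × 10^-3 M
pH = −log(7.77 × 10^-3) = 2.11

pH = 2.11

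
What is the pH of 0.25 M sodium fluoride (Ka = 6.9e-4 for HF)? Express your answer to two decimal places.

pH = 8.28

F- is the conjugate base of the weak acid HF.
Kb = Kw/Ka = 1.0×10^-14 / 6.9 × 10^-4 = 1.45 × 10^-11
From the ICE table, Kb = [OH-]²/(0.25 − [OH-]) = 1.45 × 10^-11.
Neglecting [OH-] in the denominator: [OH-] = √(1.45 × 10^-11 × 0.25) = 1.90 × 10^-6 M
pOH = −log(1.90 × 10^-6) = 5.72; pH = 14.00 − 5.72 = 8.28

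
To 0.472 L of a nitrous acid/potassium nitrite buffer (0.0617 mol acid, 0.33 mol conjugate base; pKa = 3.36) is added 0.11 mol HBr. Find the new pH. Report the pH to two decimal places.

Added H+ converts NO2- to HNO2: HNO2 → 0.172 mol, NO2- → 0.22 mol.
pH = pKa + log(n_NO2-/n_HNO2) = 3.36 + log(0.22/0.172) = 3.36 + (+0.107)

pH = 3.47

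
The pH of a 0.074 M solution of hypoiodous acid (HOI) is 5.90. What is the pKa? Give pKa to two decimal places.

[H+] = 10^(-5.90) = 1.26 × 10^-6 M
At equilibrium [HA] = 0.074 − 1.26 × 10^-6 = 7.40 × 10^-2 M
Ka = [H+][A-]/[HA] = (1.26 × 10^-6)² / 7.40 × 10^-2 = 2.15 × 10^-11
pKa = -log(2.15 × 10^-11) = 10.67

pKa = 10.67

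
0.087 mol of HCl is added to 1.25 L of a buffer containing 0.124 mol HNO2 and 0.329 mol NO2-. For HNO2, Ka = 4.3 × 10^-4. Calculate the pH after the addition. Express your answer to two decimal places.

Added H+ converts NO2- to HNO2: HNO2 → 0.211 mol, NO2- → 0.242 mol.
pKa = −log(4.3 × 10^-4) = 3.367
pH = pKa + log(n_NO2-/n_HNO2) = 3.367 + log(0.242/0.211) = 3.367 + (+0.060)

pH = 3.43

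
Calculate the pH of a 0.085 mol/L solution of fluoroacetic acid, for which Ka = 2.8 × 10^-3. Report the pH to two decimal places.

FCH2COOH ⇌ FCH2COO- + H+
Let x = [H+] at equilibrium. Ka = x²/(0.085 − x).
The 5% rule fails; solving x² + Ka·x − Ka·C₀ = 0 exactly:
x = (−Ka + √(Ka² + 4·Ka·C₀))/2 = 1.41 × 10^-2 M
pH = −log(1.41 × 10^-2) = 1.85

pH = 1.85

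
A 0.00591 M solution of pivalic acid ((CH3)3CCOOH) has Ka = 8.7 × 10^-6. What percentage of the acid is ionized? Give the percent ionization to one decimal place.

3.8%

(CH3)3CCOOH ⇌ (CH3)3CCOO- + H+; let x = [H+] at equilibrium.
x ≈ √(Ka·C₀) = √(8.7 × 10^-6 × 0.00591) = 2.27 × 10^-4 M
Fraction ionized = 2.27 × 10^-4 / 0.00591 = 0.0384 → 3.8%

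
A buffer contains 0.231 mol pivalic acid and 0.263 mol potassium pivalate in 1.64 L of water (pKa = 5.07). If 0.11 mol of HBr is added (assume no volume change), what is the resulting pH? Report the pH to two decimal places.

Added H+ converts (CH3)3CCOO- to (CH3)3CCOOH: (CH3)3CCOOH → 0.341 mol, (CH3)3CCOO- → 0.153 mol.
Henderson–Hasselbalch with mole ratio 0.153/0.341: pH = 5.07 + (-0.348)

pH = 4.72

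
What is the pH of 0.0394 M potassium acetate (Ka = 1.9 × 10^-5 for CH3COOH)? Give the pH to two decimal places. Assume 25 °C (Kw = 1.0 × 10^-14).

CH3COO- is the conjugate base of the weak acid CH3COOH.
Kb = Kw/Ka = 1.0×10^-14 / 1.9 × 10^-5 = 5.26 × 10^-10
From the ICE table, Kb = [OH-]²/(0.0394 − [OH-]) = 5.26 × 10^-10.
Assume [OH-] ≪ 0.0394: [OH-] ≈ √(5.26 × 10^-10 × 0.0394) = 4.55 × 10^-6 M
([OH-]/C₀ = 0.012% < 5%, so the approximation holds.)
pOH = −log(4.55 × 10^-6) = 5.34; pH = 14.00 − 5.34 = 8.66

pH = 8.66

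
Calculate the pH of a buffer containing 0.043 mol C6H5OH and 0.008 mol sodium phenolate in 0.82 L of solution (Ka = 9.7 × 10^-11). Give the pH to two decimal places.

pKa = −log(9.7 × 10^-11) = 10.013
pH = pKa + log([A⁻]/[HA]) = 10.013 + log(0.008/0.043)
pH = 10.013 + (-0.730) = 9.28

pH = 9.28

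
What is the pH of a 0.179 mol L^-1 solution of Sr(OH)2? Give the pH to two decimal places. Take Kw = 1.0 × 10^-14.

Sr(OH)2 is a strong base (each formula unit releases 2 OH-); [OH-] = 0.358 M.
pOH = -log(0.358) = 0.45
pH = 14.00 - 0.45 = 13.55

pH = 13.55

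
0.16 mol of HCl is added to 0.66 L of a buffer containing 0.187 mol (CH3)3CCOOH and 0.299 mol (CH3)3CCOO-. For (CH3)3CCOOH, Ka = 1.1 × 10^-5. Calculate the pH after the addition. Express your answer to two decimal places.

After neutralization: n((CH3)3CCOOH) = 0.347 mol, n((CH3)3CCOO-) = 0.139 mol.
pKa = −log(1.1 × 10^-5) = 4.959
Henderson–Hasselbalch with mole ratio 0.139/0.347: pH = 4.959 + (-0.397)

pH = 4.56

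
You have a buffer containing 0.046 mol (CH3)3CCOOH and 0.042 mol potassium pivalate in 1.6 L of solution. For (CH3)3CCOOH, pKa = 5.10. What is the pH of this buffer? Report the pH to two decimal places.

Using pH = pKa + log([base]/[acid]) with [base]/[acid] = 0.042/0.046:
pH = 5.10 + (-0.040) = 5.06

pH = 5.06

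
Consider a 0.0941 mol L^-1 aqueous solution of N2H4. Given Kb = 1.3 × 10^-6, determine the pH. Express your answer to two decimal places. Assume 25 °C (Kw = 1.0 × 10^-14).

pH = 10.54

N2H4 + H2O ⇌ N2H5+ + OH-
Let x = [OH-] at equilibrium. Kb = x²/(0.0941 − x).
Since Kb ≪ C₀, x ≈ √(Kb·C₀) = 3.50 × 10^-4 M.
Check: 0.37% ionized — well under 5%, approximation valid.
pOH = −log(3.50 × 10^-4) = 3.46; pH = 14.00 − 3.46 = 10.54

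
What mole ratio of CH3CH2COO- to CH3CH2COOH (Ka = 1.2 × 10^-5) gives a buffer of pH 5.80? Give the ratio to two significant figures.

ratio = 7.6

pKa = -log(1.2 × 10^-5) = 4.921
pH = pKa + log(r) ⇒ log(r) = 5.80 − 4.921 = +0.879
r = [CH3CH2COO-]/[CH3CH2COOH] = 10^(+0.879) = 7.57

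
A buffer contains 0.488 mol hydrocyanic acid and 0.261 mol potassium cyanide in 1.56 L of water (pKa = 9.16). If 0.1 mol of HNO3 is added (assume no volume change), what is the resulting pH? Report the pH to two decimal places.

Added H+ converts CN- to HCN: HCN → 0.588 mol, CN- → 0.161 mol.
Henderson–Hasselbalch with mole ratio 0.161/0.588: pH = 9.16 + (-0.563)

pH = 8.60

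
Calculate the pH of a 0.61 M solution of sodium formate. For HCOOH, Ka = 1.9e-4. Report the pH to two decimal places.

HCOO- is the conjugate base of the weak acid HCOOH.
Kb = Kw/Ka = 1.0×10^-14 / 1.9 × 10^-4 = 5.26 × 10^-11
Let x = [OH-] at equilibrium. Kb = x²/(0.61 − x).
Assume x ≪ 0.61: x ≈ √(5.26 × 10^-11 × 0.61) = 5.66 × 10^-6 M
(x/C₀ = 0.00093% < 5%, so the approximation holds.)
pOH = −log(5.66 × 10^-6) = 5.25; pH = 14.00 − 5.25 = 8.75

pH = 8.75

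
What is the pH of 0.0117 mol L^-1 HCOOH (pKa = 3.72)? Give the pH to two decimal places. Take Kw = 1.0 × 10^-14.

HCOOH ⇌ HCOO- + H+
Ka = 10^(−3.72) = 1.91 × 10^-4
Ka = x²/(0.0117 − x) = 1.91 × 10^-4
x is not negligible relative to C₀; solve x² + 0.000191·x − 2.23e-06 = 0.
x = (−Ka + √(Ka² + 4·Ka·C₀))/2 = 1.40 × 10^-3 M
pH = −log[H+] = −log(1.40 × 10^-3) = 2.85

pH = 2.85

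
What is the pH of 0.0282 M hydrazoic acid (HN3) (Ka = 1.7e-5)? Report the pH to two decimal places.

pH = 3.16

HN3 ⇌ N3- + H+
From the ICE table, Ka = x²/(0.0282 − x) = 1.7 × 10^-5.
Neglecting x in the denominator: x = √(1.7 × 10^-5 × 0.0282) = 6.92 × 10^-4 M
(x/C₀ = 2.5% < 5%, so the approximation holds.)
pH = −log(6.92 × 10^-4) = 3.16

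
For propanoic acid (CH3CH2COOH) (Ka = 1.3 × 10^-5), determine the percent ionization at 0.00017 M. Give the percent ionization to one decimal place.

CH3CH2COOH ⇌ CH3CH2COO- + H+; let x = [H+] at equilibrium.
Solve x² + 1.3e-05x − 2.21e-09 = 0 → x = 4.10 × 10^-5 M
Fraction ionized = 4.10 × 10^-5 / 0.00017 = 0.2412 → 24.1%

24.1%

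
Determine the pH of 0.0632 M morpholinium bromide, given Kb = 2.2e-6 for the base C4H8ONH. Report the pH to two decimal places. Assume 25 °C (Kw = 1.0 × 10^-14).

C4H8ONH2+ is the conjugate acid of the weak base C4H8ONH.
Ka = Kw/Kb = 1.0×10^-14 / 2.2 × 10^-6 = 4.55 × 10^-9
Ka = x²/(0.0632 − x) = 4.55 × 10^-9
Since Ka ≪ C₀, x ≈ √(Ka·C₀) = 1.70 × 10^-5 M.
pH = −log(1.70 × 10^-5) = 4.77

pH = 4.77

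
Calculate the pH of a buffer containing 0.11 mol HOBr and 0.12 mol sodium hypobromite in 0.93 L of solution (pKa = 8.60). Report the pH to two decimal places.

pH = 8.64

Henderson–Hasselbalch: pH = pKa + log([OBr-]/[HOBr]) = 8.60 + log(0.12/0.11)
pH = 8.60 + (+0.038) = 8.64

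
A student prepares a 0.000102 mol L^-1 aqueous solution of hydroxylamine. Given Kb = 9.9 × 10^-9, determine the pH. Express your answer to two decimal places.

pH = 8.00

NH2OH + H2O ⇌ NH3OH+ + OH-
Kb = [OH-]²/(0.000102 − [OH-]) = 9.9 × 10^-9
Assume [OH-] ≪ 0.000102: [OH-] ≈ √(9.9 × 10^-9 × 0.000102) = 1.00 × 10^-6 M
Check: 0.99% ionized — well under 5%, approximation valid.
pOH = −log(1.00 × 10^-6) = 6.00; pH = 14.00 − 6.00 = 8.00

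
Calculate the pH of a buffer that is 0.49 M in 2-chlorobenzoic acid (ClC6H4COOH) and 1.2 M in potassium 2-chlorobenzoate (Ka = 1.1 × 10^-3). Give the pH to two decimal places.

pH = 3.35

pKa = −log(1.1 × 10^-3) = 2.959
Henderson–Hasselbalch: pH = pKa + log([ClC6H4COO-]/[ClC6H4COOH]) = 2.959 + log(1.2/0.49)
pH = 2.959 + (+0.389) = 3.35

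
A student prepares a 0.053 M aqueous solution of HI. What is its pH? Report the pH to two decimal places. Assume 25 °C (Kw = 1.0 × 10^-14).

pH = 1.28

HI is a strong acid and dissociates completely, so [H+] = 0.053 M.
pH = -log(0.053) = 1.28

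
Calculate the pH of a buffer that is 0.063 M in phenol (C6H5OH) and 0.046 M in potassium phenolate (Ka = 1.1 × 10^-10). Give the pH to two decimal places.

pH = 9.82

pKa = −log(1.1 × 10^-10) = 9.959
Henderson–Hasselbalch: pH = pKa + log([C6H5O-]/[C6H5OH]) = 9.959 + log(0.046/0.063)
pH = 9.959 + (-0.137) = 9.82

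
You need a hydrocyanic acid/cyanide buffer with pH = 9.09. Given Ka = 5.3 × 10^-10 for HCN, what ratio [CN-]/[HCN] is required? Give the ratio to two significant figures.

ratio = 0.65

pKa = -log(5.3 × 10^-10) = 9.276
pH = pKa + log(r) ⇒ log(r) = 9.09 − 9.276 = -0.186
r = [CN-]/[HCN] = 10^(-0.186) = 0.652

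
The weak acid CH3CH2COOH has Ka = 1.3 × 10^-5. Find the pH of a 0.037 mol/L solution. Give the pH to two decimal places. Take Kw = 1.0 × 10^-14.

pH = 3.16

CH3CH2COOH ⇌ CH3CH2COO- + H+
From the ICE table, Ka = x²/(0.037 − x) = 1.3 × 10^-5.
Neglecting x in the denominator: x = √(1.3 × 10^-5 × 0.037) = 6.94 × 10^-4 M
pH = −log(6.94 × 10^-4) = 3.16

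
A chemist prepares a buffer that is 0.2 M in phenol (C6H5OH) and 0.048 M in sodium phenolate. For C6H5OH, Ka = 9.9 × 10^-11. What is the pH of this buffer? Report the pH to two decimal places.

pKa = −log(9.9 × 10^-11) = 10.004
Using pH = pKa + log([base]/[acid]) with [base]/[acid] = 0.048/0.2:
pH = 10.004 + (-0.620) = 9.38

pH = 9.38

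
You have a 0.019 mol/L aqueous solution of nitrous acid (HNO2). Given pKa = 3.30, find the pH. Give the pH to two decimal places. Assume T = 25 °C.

pH = 2.55

HNO2 ⇌ NO2- + H+
Ka = 10^(−3.30) = 5.01 × 10^-4
Ka = [H+]²/(0.019 − [H+]) = 5.01 × 10^-4
The 5% rule fails; solving [H+]² + Ka·[H+] − Ka·C₀ = 0 exactly:
[H+] = [−0.000501 + √(0.000501² + 3.81e-05)]/2 = 2.84 × 10^-3 M
pH = −log(2.84 × 10^-3) = 2.55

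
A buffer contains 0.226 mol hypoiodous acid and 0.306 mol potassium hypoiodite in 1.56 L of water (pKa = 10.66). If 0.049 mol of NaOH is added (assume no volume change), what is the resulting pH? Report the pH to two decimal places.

OH- converts HOI to OI-: HOI → 0.177 mol, OI- → 0.355 mol.
pH = pKa + log(n_OI-/n_HOI) = 10.66 + log(0.355/0.177) = 10.66 + (+0.302)

pH = 10.96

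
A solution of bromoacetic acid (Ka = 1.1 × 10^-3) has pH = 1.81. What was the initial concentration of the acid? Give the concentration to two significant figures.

C₀ = 2.3 × 10^-1 M

[H+] = 10^(-1.81) = 1.55 × 10^-2 M = x
Ka = x²/(C₀ − x) ⇒ C₀ = x + x²/Ka
C₀ = 1.55 × 10^-2 + (1.55 × 10^-2)²/(1.1 × 10^-3) = 2.34 × 10^-1 M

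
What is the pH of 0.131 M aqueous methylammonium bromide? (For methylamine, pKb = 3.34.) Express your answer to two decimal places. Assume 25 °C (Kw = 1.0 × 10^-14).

CH3NH3+ is the conjugate acid of the weak base CH3NH2.
Kb = 10^(−3.34) = 4.57 × 10^-4
Ka = Kw/Kb = 1.0×10^-14 / 4.57 × 10^-4 = 2.19 × 10^-11
Ka = [H+]²/(0.131 − [H+]) = 2.19 × 10^-11
Since Ka ≪ C₀, [H+] ≈ √(Ka·C₀) = 1.69 × 10^-6 M.
pH = −log[H+] = −log(1.69 × 10^-6) = 5.77

pH = 5.77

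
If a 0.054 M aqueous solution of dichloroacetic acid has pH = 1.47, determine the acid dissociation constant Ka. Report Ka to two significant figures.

Ka = 5.7 × 10^-2

[H+] = 10^(-1.47) = 3.39 × 10^-2 M
At equilibrium [HA] = 0.054 − 3.39 × 10^-2 = 2.01 × 10^-2 M
Ka = [H+][A-]/[HA] = (3.39 × 10^-2)² / 2.01 × 10^-2 = 5.7 × 10^-2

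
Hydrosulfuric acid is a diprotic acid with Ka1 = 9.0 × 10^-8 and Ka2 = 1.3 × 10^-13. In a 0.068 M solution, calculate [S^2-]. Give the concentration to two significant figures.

1.3 × 10^-13 M

First ionization gives [H+] ≈ [HS-] = 7.82 × 10^-5 M.
Second step: Ka2 = [H+][S^2-]/[HS-] ≈ [S^2-] (since [H+] ≈ [HS-]).
So [S^2-] ≈ Ka2.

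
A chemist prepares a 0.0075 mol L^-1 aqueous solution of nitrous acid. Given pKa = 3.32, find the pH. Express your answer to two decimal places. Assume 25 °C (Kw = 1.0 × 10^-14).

pH = 2.78

HNO2 ⇌ NO2- + H+
Ka = 10^(−3.32) = 4.79 × 10^-4
Ka = [H+]²/(0.0075 − [H+]) = 4.79 × 10^-4
[H+] is not negligible relative to C₀; solve [H+]² + 0.000479·[H+] − 3.59e-06 = 0.
[H+] = (−Ka + √(Ka² + 4·Ka·C₀))/2 = 1.67 × 10^-3 M
pH = −log(1.67 × 10^-3) = 2.78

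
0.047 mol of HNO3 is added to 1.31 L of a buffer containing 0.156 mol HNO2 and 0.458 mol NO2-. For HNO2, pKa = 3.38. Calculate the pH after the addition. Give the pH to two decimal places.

pH = 3.69

Added H+ converts NO2- to HNO2: HNO2 → 0.203 mol, NO2- → 0.411 mol.
pH = pKa + log(n_NO2-/n_HNO2) = 3.38 + log(0.411/0.203) = 3.38 + (+0.306)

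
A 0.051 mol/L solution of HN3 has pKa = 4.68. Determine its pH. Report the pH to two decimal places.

HN3 ⇌ N3- + H+
Ka = 10^(−4.68) = 2.09 × 10^-5
Ka = [H+]²/(0.051 − [H+]) = 2.09 × 10^-5
Since Ka ≪ C₀, [H+] ≈ √(Ka·C₀) = 1.03 × 10^-3 M.
([H+]/C₀ = 2% < 5%, so the approximation holds.)
pH = −log(1.03 × 10^-3) = 2.99

pH = 2.99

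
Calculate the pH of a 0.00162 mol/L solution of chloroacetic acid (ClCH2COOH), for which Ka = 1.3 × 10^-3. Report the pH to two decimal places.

ClCH2COOH ⇌ ClCH2COO- + H+
From the ICE table, Ka = [H+]²/(0.00162 − [H+]) = 1.3 × 10^-3.
[H+] is not negligible relative to C₀; solve [H+]² + 0.0013·[H+] − 2.11e-06 = 0.
[H+] = (−Ka + √(Ka² + 4·Ka·C₀))/2 = 9.40 × 10^-4 M
pH = −log(9.40 × 10^-4) = 3.03

pH = 3.03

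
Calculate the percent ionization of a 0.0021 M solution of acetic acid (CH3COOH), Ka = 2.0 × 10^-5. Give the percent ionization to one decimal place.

9.3%

CH3COOH ⇌ CH3COO- + H+; let x = [H+] at equilibrium.
Ka = x²/(C₀ − x); solving the quadratic gives x = 1.95 × 10^-4 M.
Fraction ionized = 1.95 × 10^-4 / 0.0021 = 0.0929 → 9.3%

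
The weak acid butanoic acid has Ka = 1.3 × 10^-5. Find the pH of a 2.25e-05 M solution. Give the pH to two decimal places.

CH3(CH2)2COOH ⇌ CH3(CH2)2COO- + H+
From the ICE table, Ka = x²/(2.25e-05 − x) = 1.3 × 10^-5.
The 5% rule fails; solving x² + Ka·x − Ka·C₀ = 0 exactly:
x = [−1.3e-05 + √(1.3e-05² + 1.17e-09)]/2 = 1.18 × 10^-5 M
pH = −log[H+] = −log(1.18 × 10^-5) = 4.93

pH = 4.93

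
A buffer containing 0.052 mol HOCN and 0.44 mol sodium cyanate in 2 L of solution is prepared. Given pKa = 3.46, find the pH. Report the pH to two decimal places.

pH = 4.39

Using pH = pKa + log([base]/[acid]) with [base]/[acid] = 0.44/0.052:
pH = 3.46 + (+0.927) = 4.39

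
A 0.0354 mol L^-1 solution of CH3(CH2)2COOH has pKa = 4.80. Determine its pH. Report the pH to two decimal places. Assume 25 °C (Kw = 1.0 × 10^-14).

CH3(CH2)2COOH ⇌ CH3(CH2)2COO- + H+
Ka = 10^(−4.80) = 1.58 × 10^-5
From the ICE table, Ka = [H+]²/(0.0354 − [H+]) = 1.58 × 10^-5.
Since Ka ≪ C₀, [H+] ≈ √(Ka·C₀) = 7.48 × 10^-4 M.
([H+]/C₀ = 2.1% < 5%, so the approximation holds.)
pH = −log[H+] = −log(7.48 × 10^-4) = 3.13

pH = 3.13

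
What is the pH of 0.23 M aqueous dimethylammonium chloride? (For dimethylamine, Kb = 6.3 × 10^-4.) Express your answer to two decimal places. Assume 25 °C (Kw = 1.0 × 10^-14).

(CH3)2NH2+ is the conjugate acid of the weak base (CH3)2NH.
Ka = Kw/Kb = 1.0×10^-14 / 6.3 × 10^-4 = 1.59 × 10^-11
Ka = [H+]²/(0.23 − [H+]) = 1.59 × 10^-11
Neglecting [H+] in the denominator: [H+] = √(1.59 × 10^-11 × 0.23) = 1.91 × 10^-6 M
pH = −log(1.91 × 10^-6) = 5.72

pH = 5.72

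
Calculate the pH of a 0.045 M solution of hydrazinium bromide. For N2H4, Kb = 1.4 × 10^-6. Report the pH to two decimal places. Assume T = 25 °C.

pH = 4.75

N2H5+ is the conjugate acid of the weak base N2H4.
Ka = Kw/Kb = 1.0×10^-14 / 1.4 × 10^-6 = 7.14 × 10^-9
Let x = [H+] at equilibrium. Ka = x²/(0.045 − x).
Neglecting x in the denominator: x = √(7.14 × 10^-9 × 0.045) = 1.79 × 10^-5 M
(x/C₀ = 0.04% < 5%, so the approximation holds.)
pH = −log(1.79 × 10^-5) = 4.75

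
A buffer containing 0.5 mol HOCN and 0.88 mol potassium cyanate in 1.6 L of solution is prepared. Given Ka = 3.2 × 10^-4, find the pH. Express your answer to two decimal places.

pH = 3.74

pKa = −log(3.2 × 10^-4) = 3.495
pH = pKa + log([A⁻]/[HA]) = 3.495 + log(0.88/0.5)
pH = 3.495 + (+0.246) = 3.74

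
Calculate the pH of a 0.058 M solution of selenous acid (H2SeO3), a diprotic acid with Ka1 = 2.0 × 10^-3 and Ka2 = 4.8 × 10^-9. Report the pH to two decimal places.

Since Ka1 ≫ Ka2, the first ionization dominates [H+].
Ka1 = x²/(0.058 − x) = 2.0 × 10^-3
Solving the quadratic: x = (−Ka1 + √(Ka1² + 4·Ka1·C₀))/2 = 9.82 × 10^-3 M
pH = −log(9.82 × 10^-3) = 2.01

pH = 2.01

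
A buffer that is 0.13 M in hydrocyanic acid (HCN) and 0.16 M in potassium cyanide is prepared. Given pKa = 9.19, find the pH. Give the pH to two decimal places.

Using pH = pKa + log([base]/[acid]) with [base]/[acid] = 0.16/0.13:
pH = 9.19 + (+0.090) = 9.28

pH = 9.28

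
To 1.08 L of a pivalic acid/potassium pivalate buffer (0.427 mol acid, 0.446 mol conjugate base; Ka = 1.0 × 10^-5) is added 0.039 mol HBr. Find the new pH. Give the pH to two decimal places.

Added H+ converts (CH3)3CCOO- to (CH3)3CCOOH: (CH3)3CCOOH → 0.466 mol, (CH3)3CCOO- → 0.407 mol.
pKa = −log(1.0 × 10^-5) = 5.000
pH = pKa + log([A⁻]/[HA]) = 5.000 + log(0.407/0.466) = 5.000 -0.059

pH = 4.94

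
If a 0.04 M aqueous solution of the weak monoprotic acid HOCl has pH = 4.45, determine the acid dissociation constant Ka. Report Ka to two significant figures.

Ka = 3.2 × 10^-8

[H+] = 10^(-4.45) = 3.55 × 10^-5 M
At equilibrium [HA] = 0.04 − 3.55 × 10^-5 = 4.00 × 10^-2 M
Ka = [H+][A-]/[HA] = (3.55 × 10^-5)² / 4.00 × 10^-2 = 3.2 × 10^-8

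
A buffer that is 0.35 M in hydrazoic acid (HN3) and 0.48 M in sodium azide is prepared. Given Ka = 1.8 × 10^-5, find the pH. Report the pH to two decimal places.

pH = 4.88

pKa = −log(1.8 × 10^-5) = 4.745
Henderson–Hasselbalch: pH = pKa + log([N3-]/[HN3]) = 4.745 + log(0.48/0.35)
pH = 4.745 + (+0.137) = 4.88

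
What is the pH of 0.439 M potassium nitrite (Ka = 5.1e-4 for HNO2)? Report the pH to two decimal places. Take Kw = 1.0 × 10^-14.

NO2- is the conjugate base of the weak acid HNO2.
Kb = Kw/Ka = 1.0×10^-14 / 5.1 × 10^-4 = 1.96 × 10^-11
Let x = [OH-] at equilibrium. Kb = x²/(0.439 − x).
Since Kb ≪ C₀, x ≈ √(Kb·C₀) = 2.93 × 10^-6 M.
pOH = 5.53, so pH = 14.00 − pOH = 8.47

pH = 8.47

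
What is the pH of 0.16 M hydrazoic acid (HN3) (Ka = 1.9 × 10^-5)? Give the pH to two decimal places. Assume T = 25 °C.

pH = 2.76

HN3 ⇌ N3- + H+
Ka = [H+]²/(0.16 − [H+]) = 1.9 × 10^-5
Since Ka ≪ C₀, [H+] ≈ √(Ka·C₀) = 1.74 × 10^-3 M.
pH = −log[H+] = −log(1.74 × 10^-3) = 2.76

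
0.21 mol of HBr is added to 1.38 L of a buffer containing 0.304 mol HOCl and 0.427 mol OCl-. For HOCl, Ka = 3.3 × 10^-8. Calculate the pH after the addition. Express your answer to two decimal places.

After neutralization: n(HOCl) = 0.514 mol, n(OCl-) = 0.217 mol.
pKa = −log(3.3 × 10^-8) = 7.481
pH = pKa + log(n_OCl-/n_HOCl) = 7.481 + log(0.217/0.514) = 7.481 + (-0.375)

pH = 7.11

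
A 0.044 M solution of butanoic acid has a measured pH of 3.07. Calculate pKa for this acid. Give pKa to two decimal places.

[H+] = 10^(-3.07) = 8.51 × 10^-4 M
At equilibrium [HA] = 0.044 − 8.51 × 10^-4 = 4.31 × 10^-2 M
Ka = [H+][A-]/[HA] = (8.51 × 10^-4)² / 4.31 × 10^-2 = 1.68 × 10^-5
pKa = -log(1.68 × 10^-5) = 4.77

pKa = 4.77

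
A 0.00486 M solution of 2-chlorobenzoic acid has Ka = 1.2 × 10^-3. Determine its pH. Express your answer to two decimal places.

pH = 2.72

ClC6H4COOH ⇌ ClC6H4COO- + H+
From the ICE table, Ka = [H+]²/(0.00486 − [H+]) = 1.2 × 10^-3.
[H+] is not negligible relative to C₀; solve [H+]² + 0.0012·[H+] − 5.83e-06 = 0.
[H+] = (−Ka + √(Ka² + 4·Ka·C₀))/2 = 1.89 × 10^-3 M
pH = −log(1.89 × 10^-3) = 2.72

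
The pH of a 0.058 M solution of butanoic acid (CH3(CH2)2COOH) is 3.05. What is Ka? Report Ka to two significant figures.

[H+] = 10^(-3.05) = 8.91 × 10^-4 M
At equilibrium [HA] = 0.058 − 8.91 × 10^-4 = 5.71 × 10^-2 M
Ka = [H+][A-]/[HA] = (8.91 × 10^-4)² / 5.71 × 10^-2 = 1.4 × 10^-5

Ka = 1.4 × 10^-5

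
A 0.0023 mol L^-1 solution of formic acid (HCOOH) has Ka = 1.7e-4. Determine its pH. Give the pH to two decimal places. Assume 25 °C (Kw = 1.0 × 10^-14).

pH = 3.26

HCOOH ⇌ HCOO- + H+
Ka = x²/(0.0023 − x) = 1.7 × 10^-4
Here C₀/Ka ≈ 13.5, so the small-x approximation fails. Use the quadratic:
x = (−Ka + √(Ka² + 4·Ka·C₀))/2 = 5.46 × 10^-4 M
pH = −log[H+] = −log(5.46 × 10^-4) = 3.26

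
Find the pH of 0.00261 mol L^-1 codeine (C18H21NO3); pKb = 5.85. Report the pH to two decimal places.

pH = 9.78

C18H21NO3 + H2O ⇌ C18H22NO3+ + OH-
Kb = 10^(−5.85) = 1.41 × 10^-6
Let x = [OH-] at equilibrium. Kb = x²/(0.00261 − x).
Neglecting x in the denominator: x = √(1.41 × 10^-6 × 0.00261) = 6.07 × 10^-5 M
pOH = 4.22, so pH = 14.00 − pOH = 9.78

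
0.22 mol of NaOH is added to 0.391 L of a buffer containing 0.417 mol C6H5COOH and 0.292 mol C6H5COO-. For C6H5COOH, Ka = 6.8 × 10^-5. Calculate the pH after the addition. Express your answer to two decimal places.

OH- converts C6H5COOH to C6H5COO-: C6H5COOH → 0.197 mol, C6H5COO- → 0.512 mol.
pKa = −log(6.8 × 10^-5) = 4.167
pH = pKa + log([A⁻]/[HA]) = 4.167 + log(0.512/0.197) = 4.167 +0.415

pH = 4.58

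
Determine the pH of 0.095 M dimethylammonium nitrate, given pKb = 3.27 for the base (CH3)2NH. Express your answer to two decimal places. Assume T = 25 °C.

pH = 5.88

(CH3)2NH2+ is the conjugate acid of the weak base (CH3)2NH.
Kb = 10^(−3.27) = 5.37 × 10^-4
Ka = Kw/Kb = 1.0×10^-14 / 5.37 × 10^-4 = 1.86 × 10^-11
Ka = [H+]²/(0.095 − [H+]) = 1.86 × 10^-11
Neglecting [H+] in the denominator: [H+] = √(1.86 × 10^-11 × 0.095) = 1.33 × 10^-6 M
pH = −log[H+] = −log(1.33 × 10^-6) = 5.88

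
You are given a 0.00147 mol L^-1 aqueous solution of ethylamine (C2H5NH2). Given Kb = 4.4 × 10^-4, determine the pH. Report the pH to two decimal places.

pH = 10.79

C2H5NH2 + H2O ⇌ C2H5NH3+ + OH-
Kb = x²/(0.00147 − x) = 4.4 × 10^-4
x is not negligible relative to C₀; solve x² + 0.00044·x − 6.47e-07 = 0.
x = [−0.00044 + √(0.00044² + 2.59e-06)]/2 = 6.14 × 10^-4 M
pOH = −log(6.14 × 10^-4) = 3.21; pH = 14.00 − 3.21 = 10.79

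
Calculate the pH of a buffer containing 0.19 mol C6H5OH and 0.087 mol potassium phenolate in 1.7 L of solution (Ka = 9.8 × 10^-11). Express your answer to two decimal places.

pH = 9.67

pKa = −log(9.8 × 10^-11) = 10.009
Henderson–Hasselbalch: pH = pKa + log([C6H5O-]/[C6H5OH]) = 10.009 + log(0.087/0.19)
pH = 10.009 + (-0.339) = 9.67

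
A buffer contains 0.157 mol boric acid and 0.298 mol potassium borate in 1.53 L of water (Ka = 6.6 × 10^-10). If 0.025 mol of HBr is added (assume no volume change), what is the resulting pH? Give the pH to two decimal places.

pH = 9.36

Added H+ converts B(OH)4- to B(OH)3: B(OH)3 → 0.182 mol, B(OH)4- → 0.273 mol.
pKa = −log(6.6 × 10^-10) = 9.180
pH = pKa + log([A⁻]/[HA]) = 9.180 + log(0.273/0.182) = 9.180 +0.176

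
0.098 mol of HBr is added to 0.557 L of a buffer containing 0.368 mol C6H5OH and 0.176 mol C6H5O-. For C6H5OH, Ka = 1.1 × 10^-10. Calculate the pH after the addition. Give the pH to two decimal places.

Added H+ converts C6H5O- to C6H5OH: C6H5OH → 0.466 mol, C6H5O- → 0.078 mol.
pKa = −log(1.1 × 10^-10) = 9.959
Henderson–Hasselbalch with mole ratio 0.078/0.466: pH = 9.959 + (-0.776)

pH = 9.18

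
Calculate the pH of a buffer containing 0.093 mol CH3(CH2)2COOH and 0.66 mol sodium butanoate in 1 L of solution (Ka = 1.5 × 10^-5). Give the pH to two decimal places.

pKa = −log(1.5 × 10^-5) = 4.824
Henderson–Hasselbalch: pH = pKa + log([CH3(CH2)2COO-]/[CH3(CH2)2COOH]) = 4.824 + log(0.66/0.093)
pH = 4.824 + (+0.851) = 5.67

pH = 5.67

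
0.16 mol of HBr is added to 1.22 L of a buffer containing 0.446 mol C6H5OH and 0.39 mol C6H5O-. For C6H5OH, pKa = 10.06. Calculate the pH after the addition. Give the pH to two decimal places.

Added H+ converts C6H5O- to C6H5OH: C6H5OH → 0.606 mol, C6H5O- → 0.23 mol.
Henderson–Hasselbalch with mole ratio 0.23/0.606: pH = 10.06 + (-0.421)

pH = 9.64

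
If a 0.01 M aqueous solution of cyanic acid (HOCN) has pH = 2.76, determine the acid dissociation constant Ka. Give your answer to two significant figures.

Ka = 3.7 × 10^-4

[H+] = 10^(-2.76) = 1.74 × 10^-3 M
At equilibrium [HA] = 0.01 − 1.74 × 10^-3 = 8.26 × 10^-3 M
Ka = [H+][A-]/[HA] = (1.74 × 10^-3)² / 8.26 × 10^-3 = 3.7 × 10^-4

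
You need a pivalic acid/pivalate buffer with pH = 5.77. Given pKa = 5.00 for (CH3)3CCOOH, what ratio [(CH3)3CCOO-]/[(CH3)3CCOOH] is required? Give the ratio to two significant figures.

pH = pKa + log(r) ⇒ log(r) = 5.77 − 5.00 = +0.77
r = [(CH3)3CCOO-]/[(CH3)3CCOOH] = 10^(+0.77) = 5.89

ratio = 5.9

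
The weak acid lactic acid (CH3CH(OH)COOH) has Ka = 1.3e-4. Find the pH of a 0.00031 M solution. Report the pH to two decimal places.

pH = 3.84

CH3CH(OH)COOH ⇌ CH3CH(OH)COO- + H+
Ka = [H+]²/(0.00031 − [H+]) = 1.3 × 10^-4
[H+] is not negligible relative to C₀; solve [H+]² + 0.00013·[H+] − 4.03e-08 = 0.
[H+] = (−Ka + √(Ka² + 4·Ka·C₀))/2 = 1.46 × 10^-4 M
pH = −log[H+] = −log(1.46 × 10^-4) = 3.84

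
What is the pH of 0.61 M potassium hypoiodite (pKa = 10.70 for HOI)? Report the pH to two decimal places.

OI- is the conjugate base of the weak acid HOI.
Ka = 10^(−10.70) = 2.00 × 10^-11
Kb = Kw/Ka = 1.0×10^-14 / 2.00 × 10^-11 = 5.00 × 10^-4
Kb = x²/(0.61 − x) = 5.00 × 10^-4
Assume x ≪ 0.61: x ≈ √(5.00 × 10^-4 × 0.61) = 1.75 × 10^-2 M
(x/C₀ = 2.9% < 5%, so the approximation holds.)
pOH = −log(1.75 × 10^-2) = 1.76; pH = 14.00 − 1.76 = 12.24

pH = 12.24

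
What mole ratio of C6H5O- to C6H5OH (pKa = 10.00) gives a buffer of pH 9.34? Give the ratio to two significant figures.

ratio = 0.22

pH = pKa + log(r) ⇒ log(r) = 9.34 − 10.00 = -0.66
r = [C6H5O-]/[C6H5OH] = 10^(-0.66) = 0.219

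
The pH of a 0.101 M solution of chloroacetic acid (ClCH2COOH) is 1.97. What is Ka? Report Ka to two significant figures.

[H+] = 10^(-1.97) = 1.07 × 10^-2 M
At equilibrium [HA] = 0.101 − 1.07 × 10^-2 = 9.03 × 10^-2 M
Ka = [H+][A-]/[HA] = (1.07 × 10^-2)² / 9.03 × 10^-2 = 1.3 × 10^-3

Ka = 1.3 × 10^-3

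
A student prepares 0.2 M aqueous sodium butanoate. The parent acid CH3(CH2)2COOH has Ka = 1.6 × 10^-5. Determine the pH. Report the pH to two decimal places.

pH = 9.05

CH3(CH2)2COO- is the conjugate base of the weak acid CH3(CH2)2COOH.
Kb = Kw/Ka = 1.0×10^-14 / 1.6 × 10^-5 = 6.25 × 10^-10
Let x = [OH-] at equilibrium. Kb = x²/(0.2 − x).
Neglecting x in the denominator: x = √(6.25 × 10^-10 × 0.2) = 1.12 × 10^-5 M
pOH = 4.95, so pH = 14.00 − pOH = 9.05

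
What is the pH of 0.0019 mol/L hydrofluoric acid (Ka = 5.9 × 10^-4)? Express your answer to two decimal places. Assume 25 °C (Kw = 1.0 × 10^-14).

HF ⇌ F- + H+
Ka = [H+]²/(0.0019 − [H+]) = 5.9 × 10^-4
Here C₀/Ka ≈ 3.22, so the small-[H+] approximation fails. Use the quadratic:
[H+] = [−0.00059 + √(0.00059² + 4.48e-06)]/2 = 8.04 × 10^-4 M
pH = −log[H+] = −log(8.04 × 10^-4) = 3.09

pH = 3.09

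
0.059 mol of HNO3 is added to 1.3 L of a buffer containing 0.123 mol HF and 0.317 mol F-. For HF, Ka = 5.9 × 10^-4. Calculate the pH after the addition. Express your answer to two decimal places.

pH = 3.38

Added H+ converts F- to HF: HF → 0.182 mol, F- → 0.258 mol.
pKa = −log(5.9 × 10^-4) = 3.229
pH = pKa + log(n_F-/n_HF) = 3.229 + log(0.258/0.182) = 3.229 + (+0.152)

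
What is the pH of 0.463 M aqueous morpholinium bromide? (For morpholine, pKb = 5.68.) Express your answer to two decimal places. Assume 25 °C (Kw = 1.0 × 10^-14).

C4H8ONH2+ is the conjugate acid of the weak base C4H8ONH.
Kb = 10^(−5.68) = 2.09 × 10^-6
Ka = Kw/Kb = 1.0×10^-14 / 2.09 × 10^-6 = 4.78 × 10^-9
Let x = [H+] at equilibrium. Ka = x²/(0.463 − x).
Neglecting x in the denominator: x = √(4.78 × 10^-9 × 0.463) = 4.70 × 10^-5 M
(x/C₀ = 0.01% < 5%, so the approximation holds.)
pH = −log(4.70 × 10^-5) = 4.33

pH = 4.33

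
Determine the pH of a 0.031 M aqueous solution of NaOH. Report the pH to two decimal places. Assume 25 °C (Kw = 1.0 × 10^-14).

NaOH is a strong base; [OH-] = 0.031 M.
pOH = -log(0.031) = 1.51
pH = 14.00 - 1.51 = 12.49

pH = 12.49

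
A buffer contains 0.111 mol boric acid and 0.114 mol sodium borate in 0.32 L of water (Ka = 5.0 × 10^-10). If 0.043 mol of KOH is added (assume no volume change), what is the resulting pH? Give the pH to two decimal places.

OH- converts B(OH)3 to B(OH)4-: B(OH)3 → 0.068 mol, B(OH)4- → 0.157 mol.
pKa = −log(5.0 × 10^-10) = 9.301
pH = pKa + log(n_B(OH)4-/n_B(OH)3) = 9.301 + log(0.157/0.068) = 9.301 + (+0.363)

pH = 9.66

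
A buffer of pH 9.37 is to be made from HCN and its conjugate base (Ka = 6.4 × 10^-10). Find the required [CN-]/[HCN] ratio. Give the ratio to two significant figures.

pKa = -log(6.4 × 10^-10) = 9.194
pH = pKa + log(r) ⇒ log(r) = 9.37 − 9.194 = +0.176
r = [CN-]/[HCN] = 10^(+0.176) = 1.5

ratio = 1.5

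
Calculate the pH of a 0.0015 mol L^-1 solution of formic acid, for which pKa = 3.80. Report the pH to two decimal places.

HCOOH ⇌ HCOO- + H+
Ka = 10^(−3.80) = 1.58 × 10^-4
From the ICE table, Ka = x²/(0.0015 − x) = 1.58 × 10^-4.
The 5% rule fails; solving x² + Ka·x − Ka·C₀ = 0 exactly:
x = [−0.000158 + √(0.000158² + 9.48e-07)]/2 = 4.14 × 10^-4 M
pH = −log[H+] = −log(4.14 × 10^-4) = 3.38

pH = 3.38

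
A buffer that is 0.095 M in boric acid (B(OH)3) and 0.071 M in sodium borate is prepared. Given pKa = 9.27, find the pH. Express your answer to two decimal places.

pH = pKa + log([A⁻]/[HA]) = 9.27 + log(0.071/0.095)
pH = 9.27 + (-0.126) = 9.14

pH = 9.14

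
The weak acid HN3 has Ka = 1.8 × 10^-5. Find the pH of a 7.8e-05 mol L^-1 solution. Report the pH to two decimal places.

HN3 ⇌ N3- + H+
From the ICE table, Ka = [H+]²/(7.8e-05 − [H+]) = 1.8 × 10^-5.
The 5% rule fails; solving [H+]² + Ka·[H+] − Ka·C₀ = 0 exactly:
[H+] = [−1.8e-05 + √(1.8e-05² + 5.62e-09)]/2 = 2.95 × 10^-5 M
pH = −log[H+] = −log(2.95 × 10^-5) = 4.53

pH = 4.53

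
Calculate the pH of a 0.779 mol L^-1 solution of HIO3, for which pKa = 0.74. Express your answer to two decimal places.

HIO3 ⇌ IO3- + H+
Ka = 10^(−0.74) = 1.82 × 10^-1
From the ICE table, Ka = x²/(0.779 − x) = 1.82 × 10^-1.
The 5% rule fails; solving x² + Ka·x − Ka·C₀ = 0 exactly:
x = [−0.182 + √(0.182² + 0.567)]/2 = 2.96 × 10^-1 M
pH = −log(2.96 × 10^-1) = 0.53

pH = 0.53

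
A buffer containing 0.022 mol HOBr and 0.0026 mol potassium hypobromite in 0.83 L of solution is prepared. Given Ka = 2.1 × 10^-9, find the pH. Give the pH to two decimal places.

pH = 7.75

pKa = −log(2.1 × 10^-9) = 8.678
pH = pKa + log([A⁻]/[HA]) = 8.678 + log(0.0026/0.022)
pH = 8.678 + (-0.927) = 7.75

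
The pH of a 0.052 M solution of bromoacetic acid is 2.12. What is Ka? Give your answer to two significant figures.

Ka = 1.3 × 10^-3

[H+] = 10^(-2.12) = 7.59 × 10^-3 M
At equilibrium [HA] = 0.052 − 7.59 × 10^-3 = 4.44 × 10^-2 M
Ka = [H+][A-]/[HA] = (7.59 × 10^-3)² / 4.44 × 10^-2 = 1.3 × 10^-3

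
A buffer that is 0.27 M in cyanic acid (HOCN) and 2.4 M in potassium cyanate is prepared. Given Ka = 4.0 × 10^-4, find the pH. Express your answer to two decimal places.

pKa = −log(4.0 × 10^-4) = 3.398
pH = pKa + log([A⁻]/[HA]) = 3.398 + log(2.4/0.27)
pH = 3.398 + (+0.949) = 4.35

pH = 4.35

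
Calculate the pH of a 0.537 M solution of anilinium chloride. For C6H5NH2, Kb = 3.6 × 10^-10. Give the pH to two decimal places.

pH = 2.41

C6H5NH3+ is the conjugate acid of the weak base C6H5NH2.
Ka = Kw/Kb = 1.0×10^-14 / 3.6 × 10^-10 = 2.78 × 10^-5
From the ICE table, Ka = [H+]²/(0.537 − [H+]) = 2.78 × 10^-5.
Neglecting [H+] in the denominator: [H+] = √(2.78 × 10^-5 × 0.537) = 3.86 × 10^-3 M
pH = −log[H+] = −log(3.86 × 10^-3) = 2.41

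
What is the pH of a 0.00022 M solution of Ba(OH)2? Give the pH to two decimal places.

pH = 10.64

Ba(OH)2 is a strong base (each formula unit releases 2 OH-); [OH-] = 0.00044 M.
pOH = -log(0.00044) = 3.36
pH = 14.00 - 3.36 = 10.64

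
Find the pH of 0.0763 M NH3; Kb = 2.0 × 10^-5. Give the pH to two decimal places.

pH = 11.09

NH3 + H2O ⇌ NH4+ + OH-
Kb = [OH-]²/(0.0763 − [OH-]) = 2.0 × 10^-5
Assume [OH-] ≪ 0.0763: [OH-] ≈ √(2.0 × 10^-5 × 0.0763) = 1.24 × 10^-3 M
([OH-]/C₀ = 1.6% < 5%, so the approximation holds.)
pOH = 2.91, so pH = 14.00 − pOH = 11.09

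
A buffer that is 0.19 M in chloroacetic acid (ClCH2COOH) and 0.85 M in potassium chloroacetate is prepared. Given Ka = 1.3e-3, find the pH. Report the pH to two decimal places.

pH = 3.54

pKa = −log(1.3 × 10^-3) = 2.886
Using pH = pKa + log([base]/[acid]) with [base]/[acid] = 0.85/0.19:
pH = 2.886 + (+0.651) = 3.54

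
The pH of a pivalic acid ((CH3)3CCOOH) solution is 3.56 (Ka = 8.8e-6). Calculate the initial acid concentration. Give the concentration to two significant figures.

C₀ = 8.9 × 10^-3 M

[H+] = 10^(-3.56) = 2.75 × 10^-4 M = x
Ka = x²/(C₀ − x) ⇒ C₀ = x + x²/Ka
C₀ = 2.75 × 10^-4 + (2.75 × 10^-4)²/(8.8 × 10^-6) = 8.87 × 10^-3 M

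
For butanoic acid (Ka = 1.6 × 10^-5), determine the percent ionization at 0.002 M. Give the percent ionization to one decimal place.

8.6%

CH3(CH2)2COOH ⇌ CH3(CH2)2COO- + H+; let x = [H+] at equilibrium.
Ka = x²/(C₀ − x); solving the quadratic gives x = 1.71 × 10^-4 M.
% ionization = x/C₀ × 100% = 1.71 × 10^-4/0.002 × 100% = 8.6%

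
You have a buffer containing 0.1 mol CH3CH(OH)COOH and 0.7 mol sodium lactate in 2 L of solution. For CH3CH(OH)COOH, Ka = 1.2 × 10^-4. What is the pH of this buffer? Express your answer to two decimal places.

pKa = −log(1.2 × 10^-4) = 3.921
Using pH = pKa + log([base]/[acid]) with [base]/[acid] = 0.7/0.1:
pH = 3.921 + (+0.845) = 4.77

pH = 4.77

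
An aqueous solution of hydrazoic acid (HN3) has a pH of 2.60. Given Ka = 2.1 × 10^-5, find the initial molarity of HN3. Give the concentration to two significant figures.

[H+] = 10^(-2.60) = 2.51 × 10^-3 M = x
Ka = x²/(C₀ − x) ⇒ C₀ = x + x²/Ka
C₀ = 2.51 × 10^-3 + (2.51 × 10^-3)²/(2.1 × 10^-5) = 3.03 × 10^-1 M

C₀ = 3.0 × 10^-1 M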